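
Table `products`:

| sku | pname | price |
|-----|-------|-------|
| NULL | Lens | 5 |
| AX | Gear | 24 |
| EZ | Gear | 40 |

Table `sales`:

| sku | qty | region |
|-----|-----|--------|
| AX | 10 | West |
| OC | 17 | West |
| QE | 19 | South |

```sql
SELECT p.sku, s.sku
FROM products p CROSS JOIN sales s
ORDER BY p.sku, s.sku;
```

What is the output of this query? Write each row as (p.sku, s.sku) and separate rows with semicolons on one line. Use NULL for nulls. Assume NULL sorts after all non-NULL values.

CROSS JOIN pairs every row of `products` with every row of `sales`: 3 × 3 = 9 rows.

(AX, AX); (AX, OC); (AX, QE); (EZ, AX); (EZ, OC); (EZ, QE); (NULL, AX); (NULL, OC); (NULL, QE)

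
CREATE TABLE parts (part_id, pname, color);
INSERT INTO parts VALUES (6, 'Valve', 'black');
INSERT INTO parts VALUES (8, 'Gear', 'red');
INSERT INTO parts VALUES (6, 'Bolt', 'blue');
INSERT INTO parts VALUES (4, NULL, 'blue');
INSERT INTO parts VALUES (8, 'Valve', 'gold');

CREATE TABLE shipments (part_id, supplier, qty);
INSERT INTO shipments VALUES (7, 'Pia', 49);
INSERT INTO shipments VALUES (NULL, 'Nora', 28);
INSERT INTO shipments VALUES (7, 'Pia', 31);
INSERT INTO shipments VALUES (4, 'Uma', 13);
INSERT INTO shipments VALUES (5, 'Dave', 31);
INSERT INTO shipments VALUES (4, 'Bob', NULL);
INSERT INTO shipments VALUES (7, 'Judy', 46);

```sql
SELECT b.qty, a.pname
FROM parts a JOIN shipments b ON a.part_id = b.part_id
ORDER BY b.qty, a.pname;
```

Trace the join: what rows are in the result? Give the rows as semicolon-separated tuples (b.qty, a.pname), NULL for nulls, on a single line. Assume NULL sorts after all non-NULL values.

(13, NULL); (NULL, NULL)

INNER JOIN keeps only pairs where the ON condition holds.
Matching on a.part_id = b.part_id. A NULL in a compared column never satisfies the condition.
- a row (part_id=6): no match → dropped.
- a row (part_id=8): no match → dropped.
- a row (part_id=6): no match → dropped.
- a row (part_id=4): matches 2 b row(s) → 2 output row(s).
- a row (part_id=8): no match → dropped.
After projecting and ordering:
b.qty | a.pname
13 | NULL
NULL | NULL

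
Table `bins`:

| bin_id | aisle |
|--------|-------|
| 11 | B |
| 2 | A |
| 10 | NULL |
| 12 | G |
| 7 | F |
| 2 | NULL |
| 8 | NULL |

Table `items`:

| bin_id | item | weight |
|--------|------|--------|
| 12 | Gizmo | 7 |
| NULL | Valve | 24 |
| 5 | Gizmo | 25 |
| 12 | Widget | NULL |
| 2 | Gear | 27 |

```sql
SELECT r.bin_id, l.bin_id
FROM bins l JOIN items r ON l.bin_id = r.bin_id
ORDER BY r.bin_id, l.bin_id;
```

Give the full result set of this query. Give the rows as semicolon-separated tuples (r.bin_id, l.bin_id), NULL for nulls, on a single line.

(2, 2); (2, 2); (12, 12); (12, 12)

INNER JOIN keeps only pairs where the ON condition holds.
Matching on l.bin_id = r.bin_id. A NULL in a compared column never satisfies the condition.
- l row (bin_id=11): no match → dropped.
- l row (bin_id=2): matches 1 r row(s) → 1 output row(s).
- l row (bin_id=10): no match → dropped.
- l row (bin_id=12): matches 2 r row(s) → 2 output row(s).
- l row (bin_id=7): no match → dropped.
- l row (bin_id=2): matches 1 r row(s) → 1 output row(s).
- l row (bin_id=8): no match → dropped.
After projecting and ordering:
r.bin_id | l.bin_id
2 | 2
2 | 2
12 | 12
12 | 12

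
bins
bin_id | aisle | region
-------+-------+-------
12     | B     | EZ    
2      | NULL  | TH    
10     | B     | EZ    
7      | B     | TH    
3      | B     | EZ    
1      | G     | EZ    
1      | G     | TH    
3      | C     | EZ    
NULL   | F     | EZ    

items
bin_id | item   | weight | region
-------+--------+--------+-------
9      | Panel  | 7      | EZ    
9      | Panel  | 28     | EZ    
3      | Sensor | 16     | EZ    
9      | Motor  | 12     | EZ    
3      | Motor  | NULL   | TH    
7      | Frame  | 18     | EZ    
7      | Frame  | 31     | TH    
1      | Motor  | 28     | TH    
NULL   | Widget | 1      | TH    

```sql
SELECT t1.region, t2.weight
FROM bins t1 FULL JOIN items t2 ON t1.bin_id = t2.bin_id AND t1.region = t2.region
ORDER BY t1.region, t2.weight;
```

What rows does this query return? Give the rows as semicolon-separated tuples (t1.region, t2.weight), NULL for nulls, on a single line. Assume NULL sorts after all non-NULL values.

FULL OUTER JOIN keeps every row from both sides; unmatched rows get NULL for the other side's columns.
Matching on t1.bin_id = t2.bin_id AND t1.region = t2.region. A NULL in a compared column never satisfies the condition.
- t1[0] bin_id=12, region=EZ → no match; kept with NULLs on the t2 side.
- t1[1] bin_id=2, region=TH → no match; kept with NULLs on the t2 side.
- t1[2] bin_id=10, region=EZ → no match; kept with NULLs on the t2 side.
- t1[3] bin_id=7, region=TH → 1 match(es) in t2 → 1 row(s).
- t1[4] bin_id=3, region=EZ → 1 match(es) in t2 → 1 row(s).
- t1[5] bin_id=1, region=EZ → no match; kept with NULLs on the t2 side.
- t1[6] bin_id=1, region=TH → 1 match(es) in t2 → 1 row(s).
- t1[7] bin_id=3, region=EZ → 1 match(es) in t2 → 1 row(s).
- t1[8] bin_id=NULL, region=EZ → no match; kept with NULLs on the t2 side.
- 6 row(s) from t2 found no t1 partner → padded with NULL.

(EZ, 16); (EZ, 16); (EZ, NULL); (EZ, NULL); (EZ, NULL); (EZ, NULL); (TH, 28); (TH, 31); (TH, NULL); (NULL, 1); (NULL, 7); (NULL, 12); (NULL, 18); (NULL, 28); (NULL, NULL)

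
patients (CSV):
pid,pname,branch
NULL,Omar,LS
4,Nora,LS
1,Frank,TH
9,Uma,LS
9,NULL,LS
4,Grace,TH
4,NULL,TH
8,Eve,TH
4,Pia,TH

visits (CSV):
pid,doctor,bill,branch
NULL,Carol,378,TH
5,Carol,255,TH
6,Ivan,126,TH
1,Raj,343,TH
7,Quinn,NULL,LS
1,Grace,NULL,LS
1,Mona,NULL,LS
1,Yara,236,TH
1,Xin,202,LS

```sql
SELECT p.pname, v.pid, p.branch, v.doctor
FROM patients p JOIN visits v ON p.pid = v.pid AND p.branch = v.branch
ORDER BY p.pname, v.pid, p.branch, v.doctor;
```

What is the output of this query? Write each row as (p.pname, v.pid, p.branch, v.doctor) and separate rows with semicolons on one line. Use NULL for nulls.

(Frank, 1, TH, Raj); (Frank, 1, TH, Yara)

INNER JOIN keeps only pairs where the ON condition holds.
Matching on p.pid = v.pid AND p.branch = v.branch. A NULL in a compared column never satisfies the condition.
Matched pairs: 2.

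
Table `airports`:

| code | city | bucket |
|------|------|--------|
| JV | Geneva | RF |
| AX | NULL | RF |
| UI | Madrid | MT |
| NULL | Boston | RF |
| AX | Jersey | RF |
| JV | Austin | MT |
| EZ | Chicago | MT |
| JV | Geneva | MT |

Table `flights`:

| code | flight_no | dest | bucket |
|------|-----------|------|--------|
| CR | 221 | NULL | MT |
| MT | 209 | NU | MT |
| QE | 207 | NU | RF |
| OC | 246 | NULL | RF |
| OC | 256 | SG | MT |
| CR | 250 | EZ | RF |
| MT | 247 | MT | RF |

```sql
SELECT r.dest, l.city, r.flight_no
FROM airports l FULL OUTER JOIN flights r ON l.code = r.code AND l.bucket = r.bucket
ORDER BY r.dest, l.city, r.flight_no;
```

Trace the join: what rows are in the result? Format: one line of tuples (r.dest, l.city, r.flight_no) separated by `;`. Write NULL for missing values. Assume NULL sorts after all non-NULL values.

FULL OUTER JOIN keeps every row from both sides; unmatched rows get NULL for the other side's columns.
Matching on l.code = r.code AND l.bucket = r.bucket. A NULL in a compared column never satisfies the condition.
- l[0] code=JV, bucket=RF → no match; kept with NULLs on the r side.
- l[1] code=AX, bucket=RF → no match; kept with NULLs on the r side.
- l[2] code=UI, bucket=MT → no match; kept with NULLs on the r side.
- l[3] code=NULL, bucket=RF → no match; kept with NULLs on the r side.
- l[4] code=AX, bucket=RF → no match; kept with NULLs on the r side.
- l[5] code=JV, bucket=MT → no match; kept with NULLs on the r side.
- l[6] code=EZ, bucket=MT → no match; kept with NULLs on the r side.
- l[7] code=JV, bucket=MT → no match; kept with NULLs on the r side.
- 7 r row(s) had no l match → kept, l columns NULL.

(EZ, NULL, 250); (MT, NULL, 247); (NU, NULL, 207); (NU, NULL, 209); (SG, NULL, 256); (NULL, Austin, NULL); (NULL, Boston, NULL); (NULL, Chicago, NULL); (NULL, Geneva, NULL); (NULL, Geneva, NULL); (NULL, Jersey, NULL); (NULL, Madrid, NULL); (NULL, NULL, 221); (NULL, NULL, 246); (NULL, NULL, NULL)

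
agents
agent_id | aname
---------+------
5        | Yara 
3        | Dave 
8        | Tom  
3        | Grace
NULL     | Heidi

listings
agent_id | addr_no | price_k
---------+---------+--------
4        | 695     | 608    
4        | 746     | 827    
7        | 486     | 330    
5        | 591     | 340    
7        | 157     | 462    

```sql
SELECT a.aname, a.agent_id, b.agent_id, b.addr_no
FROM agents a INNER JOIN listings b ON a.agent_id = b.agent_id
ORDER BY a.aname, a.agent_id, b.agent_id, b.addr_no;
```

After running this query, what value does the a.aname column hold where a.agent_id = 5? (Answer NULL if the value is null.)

Yara

INNER JOIN keeps only pairs where the ON condition holds.
Matching on a.agent_id = b.agent_id. A NULL in a compared column never satisfies the condition.
- agent_id=5: 1 matching b row(s), so 1 row(s) emitted.
- agent_id=3: no matching b row, dropped.
- agent_id=8: no matching b row, dropped.
- agent_id=3: no matching b row, dropped.
- agent_id=NULL: no matching b row, dropped.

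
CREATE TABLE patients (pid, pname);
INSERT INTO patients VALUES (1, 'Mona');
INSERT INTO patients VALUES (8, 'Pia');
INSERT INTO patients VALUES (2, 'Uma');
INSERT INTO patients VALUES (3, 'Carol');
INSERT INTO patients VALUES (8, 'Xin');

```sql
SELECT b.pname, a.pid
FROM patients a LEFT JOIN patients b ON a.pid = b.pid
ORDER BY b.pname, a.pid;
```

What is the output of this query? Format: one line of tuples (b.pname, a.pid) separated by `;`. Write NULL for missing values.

LEFT JOIN keeps every row from `patients a`; unmatched rows get NULL for `patients b`'s columns.
Matching on a.pid = b.pid.
- a row (pid=1): matches 1 b row(s) → 1 output row(s).
- a row (pid=8): matches 2 b row(s) → 2 output row(s).
- a row (pid=2): matches 1 b row(s) → 1 output row(s).
- a row (pid=3): matches 1 b row(s) → 1 output row(s).
- a row (pid=8): matches 2 b row(s) → 2 output row(s).
After projecting and ordering:
b.pname | a.pid
Carol | 3
Mona | 1
Pia | 8
Pia | 8
Uma | 2
Xin | 8
Xin | 8

(Carol, 3); (Mona, 1); (Pia, 8); (Pia, 8); (Uma, 2); (Xin, 8); (Xin, 8)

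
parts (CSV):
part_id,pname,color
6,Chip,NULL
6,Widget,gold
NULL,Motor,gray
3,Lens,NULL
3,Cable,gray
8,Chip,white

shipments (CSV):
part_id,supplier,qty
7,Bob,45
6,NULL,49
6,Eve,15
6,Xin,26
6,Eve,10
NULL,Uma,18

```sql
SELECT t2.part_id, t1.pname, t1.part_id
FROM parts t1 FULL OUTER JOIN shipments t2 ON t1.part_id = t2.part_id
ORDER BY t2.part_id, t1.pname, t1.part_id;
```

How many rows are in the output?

FULL OUTER JOIN keeps every row from both sides; unmatched rows get NULL for the other side's columns.
Matching on t1.part_id = t2.part_id. A NULL in a compared column never satisfies the condition.
- part_id=6: 4 matching t2 row(s), so 4 row(s) emitted.
- part_id=6: 4 matching t2 row(s), so 4 row(s) emitted.
- part_id=NULL: no t2 row matches, row kept with t2 columns NULL.
- part_id=3: no t2 row matches, row kept with t2 columns NULL.
- part_id=3: no t2 row matches, row kept with t2 columns NULL.
- part_id=8: no t2 row matches, row kept with t2 columns NULL.
- 2 row(s) from t2 found no t1 partner → padded with NULL.
Total: 8 matched + 6 padded = 14 rows.

14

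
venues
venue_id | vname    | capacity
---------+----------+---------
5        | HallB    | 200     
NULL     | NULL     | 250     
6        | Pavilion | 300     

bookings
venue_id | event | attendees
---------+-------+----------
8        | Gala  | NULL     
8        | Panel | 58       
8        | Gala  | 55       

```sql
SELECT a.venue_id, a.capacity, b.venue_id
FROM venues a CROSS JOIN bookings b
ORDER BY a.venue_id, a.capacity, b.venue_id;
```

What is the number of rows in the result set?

9

CROSS JOIN pairs every row of `venues` with every row of `bookings`: 3 × 3 = 9 rows.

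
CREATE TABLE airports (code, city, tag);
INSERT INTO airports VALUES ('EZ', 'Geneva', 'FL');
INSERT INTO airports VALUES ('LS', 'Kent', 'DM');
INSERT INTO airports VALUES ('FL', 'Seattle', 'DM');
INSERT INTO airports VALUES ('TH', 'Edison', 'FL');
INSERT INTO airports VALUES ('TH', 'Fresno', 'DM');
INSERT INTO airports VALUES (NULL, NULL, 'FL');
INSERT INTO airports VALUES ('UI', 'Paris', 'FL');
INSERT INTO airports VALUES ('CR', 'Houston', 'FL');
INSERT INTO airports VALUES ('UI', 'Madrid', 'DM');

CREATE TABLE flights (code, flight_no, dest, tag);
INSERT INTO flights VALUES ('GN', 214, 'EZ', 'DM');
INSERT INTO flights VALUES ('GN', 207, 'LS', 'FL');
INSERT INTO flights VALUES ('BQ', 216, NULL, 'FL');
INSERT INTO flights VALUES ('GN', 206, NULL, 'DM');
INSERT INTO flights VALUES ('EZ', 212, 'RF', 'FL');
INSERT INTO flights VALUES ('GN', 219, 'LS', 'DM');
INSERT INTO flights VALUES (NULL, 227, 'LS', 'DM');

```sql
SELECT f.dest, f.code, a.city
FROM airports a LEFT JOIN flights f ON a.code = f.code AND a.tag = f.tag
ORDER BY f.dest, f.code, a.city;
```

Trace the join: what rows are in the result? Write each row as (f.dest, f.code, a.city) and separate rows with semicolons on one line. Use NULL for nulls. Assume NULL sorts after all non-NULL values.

LEFT JOIN keeps every row from `airports`; unmatched rows get NULL for `flights`'s columns.
Matching on a.code = f.code AND a.tag = f.tag. A NULL in a compared column never satisfies the condition.
- code=EZ, tag=FL: 1 matching f row(s), so 1 row(s) emitted.
- code=LS, tag=DM: no f row matches, row kept with f columns NULL.
- code=FL, tag=DM: no f row matches, row kept with f columns NULL.
- code=TH, tag=FL: no f row matches, row kept with f columns NULL.
- code=TH, tag=DM: no f row matches, row kept with f columns NULL.
- code=NULL, tag=FL: no f row matches, row kept with f columns NULL.
- code=UI, tag=FL: no f row matches, row kept with f columns NULL.
- code=CR, tag=FL: no f row matches, row kept with f columns NULL.
- code=UI, tag=DM: no f row matches, row kept with f columns NULL.
After projecting and ordering:
f.dest | f.code | a.city
RF | EZ | Geneva
NULL | NULL | Edison
NULL | NULL | Fresno
NULL | NULL | Houston
NULL | NULL | Kent
NULL | NULL | Madrid
NULL | NULL | Paris
NULL | NULL | Seattle
NULL | NULL | NULL

(RF, EZ, Geneva); (NULL, NULL, Edison); (NULL, NULL, Fresno); (NULL, NULL, Houston); (NULL, NULL, Kent); (NULL, NULL, Madrid); (NULL, NULL, Paris); (NULL, NULL, Seattle); (NULL, NULL, NULL)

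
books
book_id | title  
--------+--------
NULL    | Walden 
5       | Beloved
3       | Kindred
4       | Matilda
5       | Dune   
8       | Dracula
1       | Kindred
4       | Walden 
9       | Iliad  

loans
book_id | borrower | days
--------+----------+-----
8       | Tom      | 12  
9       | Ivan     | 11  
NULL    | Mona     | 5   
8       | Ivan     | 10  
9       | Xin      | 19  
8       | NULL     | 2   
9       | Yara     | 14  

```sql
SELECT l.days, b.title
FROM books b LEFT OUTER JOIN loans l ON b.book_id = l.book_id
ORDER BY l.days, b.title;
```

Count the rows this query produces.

13

LEFT JOIN keeps every row from `books`; unmatched rows get NULL for `loans`'s columns.
Matching on b.book_id = l.book_id. A NULL in a compared column never satisfies the condition.
Matched pairs: 6; unmatched b rows kept: 7.
Total: 6 matched + 7 padded = 13 rows.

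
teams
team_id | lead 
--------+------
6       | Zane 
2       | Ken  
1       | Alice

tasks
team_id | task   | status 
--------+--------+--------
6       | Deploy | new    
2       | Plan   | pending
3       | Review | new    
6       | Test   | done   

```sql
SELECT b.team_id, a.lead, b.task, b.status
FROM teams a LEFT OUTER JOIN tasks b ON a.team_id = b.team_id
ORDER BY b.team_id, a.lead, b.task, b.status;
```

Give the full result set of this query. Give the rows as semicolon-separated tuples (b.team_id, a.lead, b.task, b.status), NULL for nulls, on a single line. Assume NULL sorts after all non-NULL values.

LEFT JOIN keeps every row from `teams`; unmatched rows get NULL for `tasks`'s columns.
Matching on a.team_id = b.team_id.
- a[0] team_id=6 → 2 match(es) in b → 2 row(s).
- a[1] team_id=2 → 1 match(es) in b → 1 row(s).
- a[2] team_id=1 → no match; kept with NULLs on the b side.
After projecting and ordering:
b.team_id | a.lead | b.task | b.status
2 | Ken | Plan | pending
6 | Zane | Deploy | new
6 | Zane | Test | done
NULL | Alice | NULL | NULL

(2, Ken, Plan, pending); (6, Zane, Deploy, new); (6, Zane, Test, done); (NULL, Alice, NULL, NULL)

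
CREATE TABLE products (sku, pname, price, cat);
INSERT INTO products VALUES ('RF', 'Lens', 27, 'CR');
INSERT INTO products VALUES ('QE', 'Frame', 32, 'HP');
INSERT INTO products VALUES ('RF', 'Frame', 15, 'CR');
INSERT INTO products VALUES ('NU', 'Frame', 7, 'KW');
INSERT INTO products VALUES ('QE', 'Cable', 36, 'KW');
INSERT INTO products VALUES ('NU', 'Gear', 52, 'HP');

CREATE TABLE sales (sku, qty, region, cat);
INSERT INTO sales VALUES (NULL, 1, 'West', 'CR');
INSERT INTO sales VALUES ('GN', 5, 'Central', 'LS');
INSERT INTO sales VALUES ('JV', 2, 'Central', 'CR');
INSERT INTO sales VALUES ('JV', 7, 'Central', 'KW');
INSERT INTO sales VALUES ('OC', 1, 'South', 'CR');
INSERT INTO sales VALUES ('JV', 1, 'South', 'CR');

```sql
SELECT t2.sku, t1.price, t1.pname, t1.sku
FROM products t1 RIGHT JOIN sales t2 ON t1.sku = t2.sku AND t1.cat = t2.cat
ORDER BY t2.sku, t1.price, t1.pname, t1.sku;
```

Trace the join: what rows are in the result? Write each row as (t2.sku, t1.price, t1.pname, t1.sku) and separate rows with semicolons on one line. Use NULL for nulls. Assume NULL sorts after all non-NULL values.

(GN, NULL, NULL, NULL); (JV, NULL, NULL, NULL); (JV, NULL, NULL, NULL); (JV, NULL, NULL, NULL); (OC, NULL, NULL, NULL); (NULL, NULL, NULL, NULL)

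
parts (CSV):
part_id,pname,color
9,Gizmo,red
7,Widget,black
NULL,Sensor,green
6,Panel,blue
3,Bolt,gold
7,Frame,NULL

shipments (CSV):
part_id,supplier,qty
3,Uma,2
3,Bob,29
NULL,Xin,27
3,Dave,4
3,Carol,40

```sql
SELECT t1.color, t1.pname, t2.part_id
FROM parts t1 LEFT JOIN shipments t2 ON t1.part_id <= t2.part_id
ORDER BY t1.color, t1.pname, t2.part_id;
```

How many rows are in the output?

LEFT JOIN keeps every row from `parts`; unmatched rows get NULL for `shipments`'s columns.
Matching on t1.part_id <= t2.part_id. A NULL in a compared column never satisfies the condition.
- t1 row (part_id=9): no match → kept, t2 columns NULL.
- t1 row (part_id=7): no match → kept, t2 columns NULL.
- t1 row (part_id=NULL): no match → kept, t2 columns NULL.
- t1 row (part_id=6): no match → kept, t2 columns NULL.
- t1 row (part_id=3): matches 4 t2 row(s) → 4 output row(s).
- t1 row (part_id=7): no match → kept, t2 columns NULL.
Total: 4 matched + 5 padded = 9 rows.

9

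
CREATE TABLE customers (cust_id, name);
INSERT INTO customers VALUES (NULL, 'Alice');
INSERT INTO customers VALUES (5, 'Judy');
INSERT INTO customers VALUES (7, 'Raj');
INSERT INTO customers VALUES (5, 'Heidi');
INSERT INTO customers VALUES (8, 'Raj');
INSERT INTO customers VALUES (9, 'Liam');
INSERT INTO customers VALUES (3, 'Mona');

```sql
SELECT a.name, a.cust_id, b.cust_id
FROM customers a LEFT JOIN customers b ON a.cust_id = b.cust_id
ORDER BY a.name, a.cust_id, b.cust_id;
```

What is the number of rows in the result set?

LEFT JOIN keeps every row from `customers a`; unmatched rows get NULL for `customers b`'s columns.
Matching on a.cust_id = b.cust_id. A NULL in a compared column never satisfies the condition.
Matched pairs: 8; unmatched a rows kept: 1.
Total: 8 matched + 1 padded = 9 rows.

9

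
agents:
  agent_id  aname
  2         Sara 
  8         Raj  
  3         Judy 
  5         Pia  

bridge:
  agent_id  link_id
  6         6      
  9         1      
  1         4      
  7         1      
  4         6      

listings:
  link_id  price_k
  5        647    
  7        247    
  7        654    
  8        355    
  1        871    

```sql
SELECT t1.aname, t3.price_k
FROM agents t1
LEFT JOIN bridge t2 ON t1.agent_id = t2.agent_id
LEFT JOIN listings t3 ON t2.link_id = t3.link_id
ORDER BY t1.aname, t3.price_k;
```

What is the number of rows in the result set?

4

Step 1 — t1 LEFT JOIN t2 on agent_id → 4 row(s).
Then LEFT JOIN `listings t3` on link_id: each of those 4 rows is kept; rows whose t2.link_id has no match in t3 get NULL for t3's columns.
Result: 4 row(s).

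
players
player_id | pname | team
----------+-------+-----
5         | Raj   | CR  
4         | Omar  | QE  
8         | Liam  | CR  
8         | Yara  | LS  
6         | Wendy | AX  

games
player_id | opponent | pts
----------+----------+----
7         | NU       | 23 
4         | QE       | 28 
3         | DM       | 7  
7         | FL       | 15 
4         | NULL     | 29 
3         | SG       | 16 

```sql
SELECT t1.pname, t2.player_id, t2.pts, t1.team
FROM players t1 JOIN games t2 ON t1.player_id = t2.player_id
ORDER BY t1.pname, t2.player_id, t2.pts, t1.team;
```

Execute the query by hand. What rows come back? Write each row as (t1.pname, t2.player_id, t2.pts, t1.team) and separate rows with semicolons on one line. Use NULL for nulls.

INNER JOIN keeps only pairs where the ON condition holds.
Matching on t1.player_id = t2.player_id.
Matched pairs: 2.

(Omar, 4, 28, QE); (Omar, 4, 29, QE)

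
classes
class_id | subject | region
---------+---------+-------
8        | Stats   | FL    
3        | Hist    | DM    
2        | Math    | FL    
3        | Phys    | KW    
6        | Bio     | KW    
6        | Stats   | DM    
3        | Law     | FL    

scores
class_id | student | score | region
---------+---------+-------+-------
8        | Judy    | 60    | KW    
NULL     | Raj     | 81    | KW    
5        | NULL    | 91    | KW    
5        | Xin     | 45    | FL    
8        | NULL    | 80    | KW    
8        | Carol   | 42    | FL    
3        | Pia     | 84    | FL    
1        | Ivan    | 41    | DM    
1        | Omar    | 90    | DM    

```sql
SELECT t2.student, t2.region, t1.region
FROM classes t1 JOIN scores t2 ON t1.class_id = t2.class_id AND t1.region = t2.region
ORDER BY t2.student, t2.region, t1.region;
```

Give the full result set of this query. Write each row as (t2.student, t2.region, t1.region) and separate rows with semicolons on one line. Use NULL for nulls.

INNER JOIN keeps only pairs where the ON condition holds.
Matching on t1.class_id = t2.class_id AND t1.region = t2.region. A NULL in a compared column never satisfies the condition.
Matched pairs: 2.

(Carol, FL, FL); (Pia, FL, FL)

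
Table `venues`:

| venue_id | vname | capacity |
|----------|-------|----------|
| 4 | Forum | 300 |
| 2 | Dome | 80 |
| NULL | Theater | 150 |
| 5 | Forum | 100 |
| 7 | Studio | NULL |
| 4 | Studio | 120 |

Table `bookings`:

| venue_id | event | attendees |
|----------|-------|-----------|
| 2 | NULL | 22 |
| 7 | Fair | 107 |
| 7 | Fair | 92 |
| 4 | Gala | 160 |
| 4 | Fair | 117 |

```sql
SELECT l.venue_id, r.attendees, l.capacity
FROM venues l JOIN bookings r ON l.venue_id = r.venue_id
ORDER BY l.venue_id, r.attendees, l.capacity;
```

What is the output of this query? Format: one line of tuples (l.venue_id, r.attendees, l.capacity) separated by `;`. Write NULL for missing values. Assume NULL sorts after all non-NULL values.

INNER JOIN keeps only pairs where the ON condition holds.
Matching on l.venue_id = r.venue_id. A NULL in a compared column never satisfies the condition.
- l (venue_id=4) pairs with 2 row(s) of r.
- l (venue_id=2) pairs with 1 row(s) of r.
- l (venue_id=NULL) has no partner → excluded.
- l (venue_id=5) has no partner → excluded.
- l (venue_id=7) pairs with 2 row(s) of r.
- l (venue_id=4) pairs with 2 row(s) of r.
After projecting and ordering:
l.venue_id | r.attendees | l.capacity
2 | 22 | 80
4 | 117 | 120
4 | 117 | 300
4 | 160 | 120
4 | 160 | 300
7 | 92 | NULL
7 | 107 | NULL

(2, 22, 80); (4, 117, 120); (4, 117, 300); (4, 160, 120); (4, 160, 300); (7, 92, NULL); (7, 107, NULL)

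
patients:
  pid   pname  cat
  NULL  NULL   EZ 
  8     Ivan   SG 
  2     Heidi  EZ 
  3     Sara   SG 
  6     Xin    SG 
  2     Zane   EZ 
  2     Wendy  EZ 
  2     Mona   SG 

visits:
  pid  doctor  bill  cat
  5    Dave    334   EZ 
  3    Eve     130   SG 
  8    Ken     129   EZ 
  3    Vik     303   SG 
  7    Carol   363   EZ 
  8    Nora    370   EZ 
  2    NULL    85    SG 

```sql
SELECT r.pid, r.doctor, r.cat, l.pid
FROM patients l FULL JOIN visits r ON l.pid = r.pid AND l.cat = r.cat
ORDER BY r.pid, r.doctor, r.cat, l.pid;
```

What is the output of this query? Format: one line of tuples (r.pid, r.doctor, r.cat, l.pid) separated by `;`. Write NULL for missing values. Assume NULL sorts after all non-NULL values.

(2, NULL, SG, 2); (3, Eve, SG, 3); (3, Vik, SG, 3); (5, Dave, EZ, NULL); (7, Carol, EZ, NULL); (8, Ken, EZ, NULL); (8, Nora, EZ, NULL); (NULL, NULL, NULL, 2); (NULL, NULL, NULL, 2); (NULL, NULL, NULL, 2); (NULL, NULL, NULL, 6); (NULL, NULL, NULL, 8); (NULL, NULL, NULL, NULL)

FULL OUTER JOIN keeps every row from both sides; unmatched rows get NULL for the other side's columns.
Matching on l.pid = r.pid AND l.cat = r.cat. A NULL in a compared column never satisfies the condition.
Matched pairs: 3; unmatched l rows kept: 6; unmatched r rows kept: 4.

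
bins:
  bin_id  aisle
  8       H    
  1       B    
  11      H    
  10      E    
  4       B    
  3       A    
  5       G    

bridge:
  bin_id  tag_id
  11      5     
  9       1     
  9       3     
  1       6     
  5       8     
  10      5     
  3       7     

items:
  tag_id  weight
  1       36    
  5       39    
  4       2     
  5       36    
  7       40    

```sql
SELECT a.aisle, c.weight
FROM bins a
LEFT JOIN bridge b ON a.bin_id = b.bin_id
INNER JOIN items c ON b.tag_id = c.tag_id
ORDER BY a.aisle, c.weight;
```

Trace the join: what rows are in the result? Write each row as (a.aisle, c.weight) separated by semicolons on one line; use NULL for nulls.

Evaluate left to right. First `bins a LEFT JOIN bridge b` on bin_id: 7 row(s).
Then INNER JOIN `items c` on tag_id: keep only rows whose b.tag_id appears in c.

(A, 40); (E, 36); (E, 39); (H, 36); (H, 39)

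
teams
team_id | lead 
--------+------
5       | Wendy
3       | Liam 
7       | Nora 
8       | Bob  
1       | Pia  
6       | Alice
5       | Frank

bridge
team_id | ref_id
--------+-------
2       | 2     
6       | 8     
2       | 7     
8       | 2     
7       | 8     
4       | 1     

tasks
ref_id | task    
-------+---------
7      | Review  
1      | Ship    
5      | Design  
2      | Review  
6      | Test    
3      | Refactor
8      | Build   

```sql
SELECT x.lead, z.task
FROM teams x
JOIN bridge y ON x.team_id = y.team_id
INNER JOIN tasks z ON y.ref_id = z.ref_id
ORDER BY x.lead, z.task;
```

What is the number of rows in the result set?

3

Evaluate left to right. First `teams x INNER JOIN bridge y` on team_id: 3 row(s).
Then INNER JOIN `tasks z` on ref_id: keep only rows whose y.ref_id appears in z.
Result: 3 row(s).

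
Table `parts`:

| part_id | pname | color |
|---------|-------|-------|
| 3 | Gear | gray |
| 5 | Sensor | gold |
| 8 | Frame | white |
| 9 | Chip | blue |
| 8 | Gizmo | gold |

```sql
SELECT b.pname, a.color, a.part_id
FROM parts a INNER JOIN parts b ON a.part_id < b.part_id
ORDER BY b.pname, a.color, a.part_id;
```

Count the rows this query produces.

INNER JOIN keeps only pairs where the ON condition holds.
Matching on a.part_id < b.part_id.
Matched pairs: 9.
Total: 9 rows.

9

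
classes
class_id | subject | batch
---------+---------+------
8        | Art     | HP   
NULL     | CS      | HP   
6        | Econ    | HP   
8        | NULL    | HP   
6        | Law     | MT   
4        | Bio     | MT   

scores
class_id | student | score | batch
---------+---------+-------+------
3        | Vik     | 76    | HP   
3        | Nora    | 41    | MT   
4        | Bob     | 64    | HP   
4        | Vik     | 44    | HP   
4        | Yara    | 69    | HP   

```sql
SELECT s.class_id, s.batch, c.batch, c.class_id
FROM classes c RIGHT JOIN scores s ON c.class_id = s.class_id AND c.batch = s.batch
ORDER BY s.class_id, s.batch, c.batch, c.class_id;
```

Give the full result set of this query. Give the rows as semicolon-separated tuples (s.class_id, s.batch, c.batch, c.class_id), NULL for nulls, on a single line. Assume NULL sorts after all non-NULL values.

RIGHT JOIN keeps every row from `scores`; unmatched rows get NULL for `classes`'s columns.
Matching on c.class_id = s.class_id AND c.batch = s.batch. A NULL in a compared column never satisfies the condition.
- c[0] class_id=8, batch=HP → no match.
- c[1] class_id=NULL, batch=HP → no match.
- c[2] class_id=6, batch=HP → no match.
- c[3] class_id=8, batch=HP → no match.
- c[4] class_id=6, batch=MT → no match.
- c[5] class_id=4, batch=MT → no match.
- 5 s row(s) had no c match → kept, c columns NULL.
After projecting and ordering:
s.class_id | s.batch | c.batch | c.class_id
3 | HP | NULL | NULL
3 | MT | NULL | NULL
4 | HP | NULL | NULL
4 | HP | NULL | NULL
4 | HP | NULL | NULL

(3, HP, NULL, NULL); (3, MT, NULL, NULL); (4, HP, NULL, NULL); (4, HP, NULL, NULL); (4, HP, NULL, NULL)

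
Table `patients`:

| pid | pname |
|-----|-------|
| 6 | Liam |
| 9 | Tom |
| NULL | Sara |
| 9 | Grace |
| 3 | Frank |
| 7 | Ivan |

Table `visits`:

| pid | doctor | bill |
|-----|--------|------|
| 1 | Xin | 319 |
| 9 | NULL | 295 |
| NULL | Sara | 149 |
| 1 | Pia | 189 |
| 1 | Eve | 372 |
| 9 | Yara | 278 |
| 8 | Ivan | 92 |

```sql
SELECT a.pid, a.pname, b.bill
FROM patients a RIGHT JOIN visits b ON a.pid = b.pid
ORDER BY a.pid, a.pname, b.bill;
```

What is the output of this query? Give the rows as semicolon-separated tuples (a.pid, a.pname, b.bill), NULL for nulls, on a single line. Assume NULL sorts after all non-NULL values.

(9, Grace, 278); (9, Grace, 295); (9, Tom, 278); (9, Tom, 295); (NULL, NULL, 92); (NULL, NULL, 149); (NULL, NULL, 189); (NULL, NULL, 319); (NULL, NULL, 372)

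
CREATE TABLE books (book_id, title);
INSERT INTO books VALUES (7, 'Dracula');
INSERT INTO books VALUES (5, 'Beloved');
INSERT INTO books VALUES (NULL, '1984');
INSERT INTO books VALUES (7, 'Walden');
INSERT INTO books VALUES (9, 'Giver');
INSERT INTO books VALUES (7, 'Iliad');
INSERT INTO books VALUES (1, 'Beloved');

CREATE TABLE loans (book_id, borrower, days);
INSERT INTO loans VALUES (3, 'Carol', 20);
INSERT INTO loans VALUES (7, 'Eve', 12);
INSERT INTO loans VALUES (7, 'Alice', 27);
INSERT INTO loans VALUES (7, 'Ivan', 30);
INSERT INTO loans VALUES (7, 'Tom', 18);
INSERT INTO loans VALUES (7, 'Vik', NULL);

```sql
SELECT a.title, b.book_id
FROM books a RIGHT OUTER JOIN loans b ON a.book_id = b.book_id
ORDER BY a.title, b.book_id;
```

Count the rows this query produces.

RIGHT JOIN keeps every row from `loans`; unmatched rows get NULL for `books`'s columns.
Matching on a.book_id = b.book_id. A NULL in a compared column never satisfies the condition.
- a (book_id=7) pairs with 5 row(s) of b.
- a (book_id=5) has no partner in b.
- a (book_id=NULL) has no partner in b.
- a (book_id=7) pairs with 5 row(s) of b.
- a (book_id=9) has no partner in b.
- a (book_id=7) pairs with 5 row(s) of b.
- a (book_id=1) has no partner in b.
- 1 b row(s) had no a match → kept, a columns NULL.
Total: 15 matched + 1 padded = 16 rows.

16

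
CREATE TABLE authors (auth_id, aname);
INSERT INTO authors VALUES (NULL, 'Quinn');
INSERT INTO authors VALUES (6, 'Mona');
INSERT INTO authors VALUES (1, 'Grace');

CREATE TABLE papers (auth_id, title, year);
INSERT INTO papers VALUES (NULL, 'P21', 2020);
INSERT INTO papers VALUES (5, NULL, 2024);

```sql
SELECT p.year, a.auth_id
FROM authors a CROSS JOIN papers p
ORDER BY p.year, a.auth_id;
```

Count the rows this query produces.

6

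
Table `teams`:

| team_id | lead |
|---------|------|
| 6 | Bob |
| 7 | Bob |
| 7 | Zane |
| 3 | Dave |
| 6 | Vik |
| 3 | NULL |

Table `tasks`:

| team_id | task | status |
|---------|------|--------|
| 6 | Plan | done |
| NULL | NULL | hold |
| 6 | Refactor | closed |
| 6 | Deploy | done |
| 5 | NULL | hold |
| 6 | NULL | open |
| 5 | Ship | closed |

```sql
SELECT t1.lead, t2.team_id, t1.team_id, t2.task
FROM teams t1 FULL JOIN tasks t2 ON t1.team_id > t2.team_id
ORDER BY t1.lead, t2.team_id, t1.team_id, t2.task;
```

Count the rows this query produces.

19

FULL OUTER JOIN keeps every row from both sides; unmatched rows get NULL for the other side's columns.
Matching on t1.team_id > t2.team_id. A NULL in a compared column never satisfies the condition.
- t1[0] team_id=6 → 2 match(es) in t2 → 2 row(s).
- t1[1] team_id=7 → 6 match(es) in t2 → 6 row(s).
- t1[2] team_id=7 → 6 match(es) in t2 → 6 row(s).
- t1[3] team_id=3 → no match; kept with NULLs on the t2 side.
- t1[4] team_id=6 → 2 match(es) in t2 → 2 row(s).
- t1[5] team_id=3 → no match; kept with NULLs on the t2 side.
- 1 t2 row(s) had no t1 match → kept, t1 columns NULL.
Total: 16 matched + 3 padded = 19 rows.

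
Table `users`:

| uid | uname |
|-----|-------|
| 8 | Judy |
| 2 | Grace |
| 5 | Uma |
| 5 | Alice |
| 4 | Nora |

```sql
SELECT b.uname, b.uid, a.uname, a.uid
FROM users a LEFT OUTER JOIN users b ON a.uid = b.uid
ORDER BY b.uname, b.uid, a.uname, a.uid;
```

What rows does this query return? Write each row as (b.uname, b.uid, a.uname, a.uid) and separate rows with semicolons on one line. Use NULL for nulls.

(Alice, 5, Alice, 5); (Alice, 5, Uma, 5); (Grace, 2, Grace, 2); (Judy, 8, Judy, 8); (Nora, 4, Nora, 4); (Uma, 5, Alice, 5); (Uma, 5, Uma, 5)

LEFT JOIN keeps every row from `users a`; unmatched rows get NULL for `users b`'s columns.
Matching on a.uid = b.uid.
- uid=8: 1 matching b row(s), so 1 row(s) emitted.
- uid=2: 1 matching b row(s), so 1 row(s) emitted.
- uid=5: 2 matching b row(s), so 2 row(s) emitted.
- uid=5: 2 matching b row(s), so 2 row(s) emitted.
- uid=4: 1 matching b row(s), so 1 row(s) emitted.
After projecting and ordering:
b.uname | b.uid | a.uname | a.uid
Alice | 5 | Alice | 5
Alice | 5 | Uma | 5
Grace | 2 | Grace | 2
Judy | 8 | Judy | 8
Nora | 4 | Nora | 4
Uma | 5 | Alice | 5
Uma | 5 | Uma | 5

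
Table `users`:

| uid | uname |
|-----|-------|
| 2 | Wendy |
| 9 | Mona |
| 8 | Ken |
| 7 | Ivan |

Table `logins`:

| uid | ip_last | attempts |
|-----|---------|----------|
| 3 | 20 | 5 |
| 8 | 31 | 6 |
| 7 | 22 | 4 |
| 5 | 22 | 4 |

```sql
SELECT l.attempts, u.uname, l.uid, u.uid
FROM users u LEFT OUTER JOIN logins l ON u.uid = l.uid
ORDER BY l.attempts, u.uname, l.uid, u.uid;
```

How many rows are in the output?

4

LEFT JOIN keeps every row from `users`; unmatched rows get NULL for `logins`'s columns.
Matching on u.uid = l.uid.
Matched pairs: 2; unmatched u rows kept: 2.
Total: 2 matched + 2 padded = 4 rows.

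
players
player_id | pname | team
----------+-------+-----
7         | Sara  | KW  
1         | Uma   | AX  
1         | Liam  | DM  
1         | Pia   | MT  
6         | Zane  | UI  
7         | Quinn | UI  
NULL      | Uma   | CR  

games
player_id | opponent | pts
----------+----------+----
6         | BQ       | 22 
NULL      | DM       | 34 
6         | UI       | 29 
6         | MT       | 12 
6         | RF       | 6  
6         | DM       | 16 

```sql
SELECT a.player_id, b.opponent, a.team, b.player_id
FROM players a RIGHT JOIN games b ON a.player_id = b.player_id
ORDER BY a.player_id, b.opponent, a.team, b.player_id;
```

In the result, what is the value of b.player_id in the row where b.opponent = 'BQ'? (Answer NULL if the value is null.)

6

RIGHT JOIN keeps every row from `games`; unmatched rows get NULL for `players`'s columns.
Matching on a.player_id = b.player_id. A NULL in a compared column never satisfies the condition.
Matched pairs: 5; unmatched b rows kept: 1.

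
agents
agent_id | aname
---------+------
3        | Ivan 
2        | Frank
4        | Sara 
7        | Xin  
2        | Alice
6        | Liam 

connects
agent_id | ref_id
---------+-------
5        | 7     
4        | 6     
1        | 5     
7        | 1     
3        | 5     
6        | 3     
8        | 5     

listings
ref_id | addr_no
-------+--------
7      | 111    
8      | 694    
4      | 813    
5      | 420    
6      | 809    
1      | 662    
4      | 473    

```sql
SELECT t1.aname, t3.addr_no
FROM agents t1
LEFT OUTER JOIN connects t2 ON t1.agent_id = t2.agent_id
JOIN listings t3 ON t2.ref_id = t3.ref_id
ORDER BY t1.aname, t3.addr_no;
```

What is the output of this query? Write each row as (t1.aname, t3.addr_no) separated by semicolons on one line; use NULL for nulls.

(Ivan, 420); (Sara, 809); (Xin, 662)

Joins associate left-to-right: agents LEFT JOIN connects on agent_id gives 6 intermediate row(s).
Then INNER JOIN `listings t3` on ref_id: keep only rows whose t2.ref_id appears in t3.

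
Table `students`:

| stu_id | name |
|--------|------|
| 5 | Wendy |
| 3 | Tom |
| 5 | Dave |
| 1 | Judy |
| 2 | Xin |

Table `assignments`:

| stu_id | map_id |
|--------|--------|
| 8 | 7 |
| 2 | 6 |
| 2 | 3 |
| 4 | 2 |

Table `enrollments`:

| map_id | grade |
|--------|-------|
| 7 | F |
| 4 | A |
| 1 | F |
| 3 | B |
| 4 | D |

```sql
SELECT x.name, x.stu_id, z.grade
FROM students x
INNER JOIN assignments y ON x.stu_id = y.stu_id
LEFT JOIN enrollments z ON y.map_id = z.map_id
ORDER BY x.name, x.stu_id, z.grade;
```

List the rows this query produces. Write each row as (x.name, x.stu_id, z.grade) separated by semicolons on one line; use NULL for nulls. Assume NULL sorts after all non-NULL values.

(Xin, 2, B); (Xin, 2, NULL)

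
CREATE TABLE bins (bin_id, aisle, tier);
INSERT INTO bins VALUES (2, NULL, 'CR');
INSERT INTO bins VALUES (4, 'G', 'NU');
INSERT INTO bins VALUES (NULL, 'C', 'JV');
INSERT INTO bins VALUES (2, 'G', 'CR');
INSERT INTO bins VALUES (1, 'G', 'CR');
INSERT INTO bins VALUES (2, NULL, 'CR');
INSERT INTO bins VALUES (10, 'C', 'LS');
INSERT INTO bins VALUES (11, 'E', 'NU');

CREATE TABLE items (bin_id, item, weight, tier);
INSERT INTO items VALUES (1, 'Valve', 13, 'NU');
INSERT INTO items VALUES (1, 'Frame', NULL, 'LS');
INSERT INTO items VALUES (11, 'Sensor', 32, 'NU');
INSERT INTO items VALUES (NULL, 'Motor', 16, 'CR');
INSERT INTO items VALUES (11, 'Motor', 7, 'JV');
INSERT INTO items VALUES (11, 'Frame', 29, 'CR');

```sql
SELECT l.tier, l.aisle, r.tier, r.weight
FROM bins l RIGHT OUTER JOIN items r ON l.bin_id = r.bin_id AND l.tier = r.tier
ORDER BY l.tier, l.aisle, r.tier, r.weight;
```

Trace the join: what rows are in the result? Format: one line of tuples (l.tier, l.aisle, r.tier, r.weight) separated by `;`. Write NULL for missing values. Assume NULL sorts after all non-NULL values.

(NU, E, NU, 32); (NULL, NULL, CR, 16); (NULL, NULL, CR, 29); (NULL, NULL, JV, 7); (NULL, NULL, LS, NULL); (NULL, NULL, NU, 13)

RIGHT JOIN keeps every row from `items`; unmatched rows get NULL for `bins`'s columns.
Matching on l.bin_id = r.bin_id AND l.tier = r.tier. A NULL in a compared column never satisfies the condition.
- l (bin_id=2, tier=CR) has no partner in r.
- l (bin_id=4, tier=NU) has no partner in r.
- l (bin_id=NULL, tier=JV) has no partner in r.
- l (bin_id=2, tier=CR) has no partner in r.
- l (bin_id=1, tier=CR) has no partner in r.
- l (bin_id=2, tier=CR) has no partner in r.
- l (bin_id=10, tier=LS) has no partner in r.
- l (bin_id=11, tier=NU) pairs with 1 row(s) of r.
- plus 5 unmatched r row(s), each kept with NULL l columns.
After projecting and ordering:
l.tier | l.aisle | r.tier | r.weight
NU | E | NU | 32
NULL | NULL | CR | 16
NULL | NULL | CR | 29
NULL | NULL | JV | 7
NULL | NULL | LS | NULL
NULL | NULL | NU | 13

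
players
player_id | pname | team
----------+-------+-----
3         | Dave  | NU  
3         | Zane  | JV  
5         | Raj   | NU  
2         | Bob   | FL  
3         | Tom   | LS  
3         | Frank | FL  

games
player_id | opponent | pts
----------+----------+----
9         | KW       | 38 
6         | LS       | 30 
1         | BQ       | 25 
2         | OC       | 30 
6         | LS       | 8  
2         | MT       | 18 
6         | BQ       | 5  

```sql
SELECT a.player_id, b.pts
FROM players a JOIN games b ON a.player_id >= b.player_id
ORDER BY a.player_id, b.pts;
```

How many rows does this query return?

INNER JOIN keeps only pairs where the ON condition holds.
Matching on a.player_id >= b.player_id.
- a (player_id=3) pairs with 3 row(s) of b.
- a (player_id=3) pairs with 3 row(s) of b.
- a (player_id=5) pairs with 3 row(s) of b.
- a (player_id=2) pairs with 3 row(s) of b.
- a (player_id=3) pairs with 3 row(s) of b.
- a (player_id=3) pairs with 3 row(s) of b.
Total: 18 rows.

18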